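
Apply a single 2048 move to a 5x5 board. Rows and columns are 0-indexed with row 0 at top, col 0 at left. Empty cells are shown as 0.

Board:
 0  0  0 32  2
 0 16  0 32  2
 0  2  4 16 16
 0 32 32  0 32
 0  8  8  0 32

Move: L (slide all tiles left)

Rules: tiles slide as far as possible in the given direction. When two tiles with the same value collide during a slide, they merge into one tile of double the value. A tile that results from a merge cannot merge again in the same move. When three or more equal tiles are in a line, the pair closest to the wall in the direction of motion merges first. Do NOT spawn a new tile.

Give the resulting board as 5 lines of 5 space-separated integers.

Slide left:
row 0: [0, 0, 0, 32, 2] -> [32, 2, 0, 0, 0]
row 1: [0, 16, 0, 32, 2] -> [16, 32, 2, 0, 0]
row 2: [0, 2, 4, 16, 16] -> [2, 4, 32, 0, 0]
row 3: [0, 32, 32, 0, 32] -> [64, 32, 0, 0, 0]
row 4: [0, 8, 8, 0, 32] -> [16, 32, 0, 0, 0]

Answer: 32  2  0  0  0
16 32  2  0  0
 2  4 32  0  0
64 32  0  0  0
16 32  0  0  0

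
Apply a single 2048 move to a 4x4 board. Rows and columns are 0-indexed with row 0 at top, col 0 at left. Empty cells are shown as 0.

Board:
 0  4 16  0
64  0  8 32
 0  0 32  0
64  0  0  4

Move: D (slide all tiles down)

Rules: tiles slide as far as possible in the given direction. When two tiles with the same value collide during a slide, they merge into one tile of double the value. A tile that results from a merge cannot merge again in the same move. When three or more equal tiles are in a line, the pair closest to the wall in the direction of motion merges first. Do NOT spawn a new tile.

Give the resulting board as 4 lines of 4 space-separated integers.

Slide down:
col 0: [0, 64, 0, 64] -> [0, 0, 0, 128]
col 1: [4, 0, 0, 0] -> [0, 0, 0, 4]
col 2: [16, 8, 32, 0] -> [0, 16, 8, 32]
col 3: [0, 32, 0, 4] -> [0, 0, 32, 4]

Answer:   0   0   0   0
  0   0  16   0
  0   0   8  32
128   4  32   4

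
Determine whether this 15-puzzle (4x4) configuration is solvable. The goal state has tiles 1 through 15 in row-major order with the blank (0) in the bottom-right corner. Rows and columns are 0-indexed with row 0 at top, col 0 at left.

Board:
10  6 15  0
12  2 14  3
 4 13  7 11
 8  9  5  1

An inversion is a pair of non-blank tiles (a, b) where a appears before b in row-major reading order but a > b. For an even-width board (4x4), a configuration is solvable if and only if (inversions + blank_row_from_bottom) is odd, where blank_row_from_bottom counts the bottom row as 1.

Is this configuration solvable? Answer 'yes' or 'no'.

Answer: no

Derivation:
Inversions: 64
Blank is in row 0 (0-indexed from top), which is row 4 counting from the bottom (bottom = 1).
64 + 4 = 68, which is even, so the puzzle is not solvable.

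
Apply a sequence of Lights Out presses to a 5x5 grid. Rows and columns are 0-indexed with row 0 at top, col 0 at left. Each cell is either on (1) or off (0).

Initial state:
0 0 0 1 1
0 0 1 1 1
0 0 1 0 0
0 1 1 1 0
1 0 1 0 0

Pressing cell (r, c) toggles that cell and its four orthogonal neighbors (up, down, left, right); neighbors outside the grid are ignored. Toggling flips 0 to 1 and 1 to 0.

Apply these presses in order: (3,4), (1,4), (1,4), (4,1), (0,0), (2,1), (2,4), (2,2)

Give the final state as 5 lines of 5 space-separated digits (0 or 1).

Answer: 1 1 0 1 1
1 1 0 1 0
1 0 1 0 0
0 1 0 0 0
0 1 0 0 1

Derivation:
After press 1 at (3,4):
0 0 0 1 1
0 0 1 1 1
0 0 1 0 1
0 1 1 0 1
1 0 1 0 1

After press 2 at (1,4):
0 0 0 1 0
0 0 1 0 0
0 0 1 0 0
0 1 1 0 1
1 0 1 0 1

After press 3 at (1,4):
0 0 0 1 1
0 0 1 1 1
0 0 1 0 1
0 1 1 0 1
1 0 1 0 1

After press 4 at (4,1):
0 0 0 1 1
0 0 1 1 1
0 0 1 0 1
0 0 1 0 1
0 1 0 0 1

After press 5 at (0,0):
1 1 0 1 1
1 0 1 1 1
0 0 1 0 1
0 0 1 0 1
0 1 0 0 1

After press 6 at (2,1):
1 1 0 1 1
1 1 1 1 1
1 1 0 0 1
0 1 1 0 1
0 1 0 0 1

After press 7 at (2,4):
1 1 0 1 1
1 1 1 1 0
1 1 0 1 0
0 1 1 0 0
0 1 0 0 1

After press 8 at (2,2):
1 1 0 1 1
1 1 0 1 0
1 0 1 0 0
0 1 0 0 0
0 1 0 0 1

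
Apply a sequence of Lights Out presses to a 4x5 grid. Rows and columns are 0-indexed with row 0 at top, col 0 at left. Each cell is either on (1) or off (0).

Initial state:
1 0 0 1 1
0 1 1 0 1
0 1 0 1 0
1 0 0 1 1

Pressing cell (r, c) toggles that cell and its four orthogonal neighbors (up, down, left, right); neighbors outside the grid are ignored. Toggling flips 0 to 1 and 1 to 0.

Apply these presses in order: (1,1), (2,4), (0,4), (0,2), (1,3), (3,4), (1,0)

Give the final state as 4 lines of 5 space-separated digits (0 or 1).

Answer: 0 0 1 0 0
0 1 0 1 0
1 0 0 1 0
1 0 0 0 1

Derivation:
After press 1 at (1,1):
1 1 0 1 1
1 0 0 0 1
0 0 0 1 0
1 0 0 1 1

After press 2 at (2,4):
1 1 0 1 1
1 0 0 0 0
0 0 0 0 1
1 0 0 1 0

After press 3 at (0,4):
1 1 0 0 0
1 0 0 0 1
0 0 0 0 1
1 0 0 1 0

After press 4 at (0,2):
1 0 1 1 0
1 0 1 0 1
0 0 0 0 1
1 0 0 1 0

After press 5 at (1,3):
1 0 1 0 0
1 0 0 1 0
0 0 0 1 1
1 0 0 1 0

After press 6 at (3,4):
1 0 1 0 0
1 0 0 1 0
0 0 0 1 0
1 0 0 0 1

After press 7 at (1,0):
0 0 1 0 0
0 1 0 1 0
1 0 0 1 0
1 0 0 0 1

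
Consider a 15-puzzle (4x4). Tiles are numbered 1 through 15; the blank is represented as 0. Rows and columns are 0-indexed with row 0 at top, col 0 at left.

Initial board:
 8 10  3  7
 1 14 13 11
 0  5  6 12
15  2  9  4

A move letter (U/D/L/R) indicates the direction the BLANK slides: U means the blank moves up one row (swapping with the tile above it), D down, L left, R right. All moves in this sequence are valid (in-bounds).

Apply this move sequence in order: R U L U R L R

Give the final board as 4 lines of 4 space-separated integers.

Answer: 10  0  3  7
 8  1 13 11
 5 14  6 12
15  2  9  4

Derivation:
After move 1 (R):
 8 10  3  7
 1 14 13 11
 5  0  6 12
15  2  9  4

After move 2 (U):
 8 10  3  7
 1  0 13 11
 5 14  6 12
15  2  9  4

After move 3 (L):
 8 10  3  7
 0  1 13 11
 5 14  6 12
15  2  9  4

After move 4 (U):
 0 10  3  7
 8  1 13 11
 5 14  6 12
15  2  9  4

After move 5 (R):
10  0  3  7
 8  1 13 11
 5 14  6 12
15  2  9  4

After move 6 (L):
 0 10  3  7
 8  1 13 11
 5 14  6 12
15  2  9  4

After move 7 (R):
10  0  3  7
 8  1 13 11
 5 14  6 12
15  2  9  4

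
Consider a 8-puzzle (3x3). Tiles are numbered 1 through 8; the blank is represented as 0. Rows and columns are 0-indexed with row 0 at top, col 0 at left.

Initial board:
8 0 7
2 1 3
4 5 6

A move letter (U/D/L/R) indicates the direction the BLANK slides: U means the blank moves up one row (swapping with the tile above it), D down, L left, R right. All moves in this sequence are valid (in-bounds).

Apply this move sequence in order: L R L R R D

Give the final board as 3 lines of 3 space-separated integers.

After move 1 (L):
0 8 7
2 1 3
4 5 6

After move 2 (R):
8 0 7
2 1 3
4 5 6

After move 3 (L):
0 8 7
2 1 3
4 5 6

After move 4 (R):
8 0 7
2 1 3
4 5 6

After move 5 (R):
8 7 0
2 1 3
4 5 6

After move 6 (D):
8 7 3
2 1 0
4 5 6

Answer: 8 7 3
2 1 0
4 5 6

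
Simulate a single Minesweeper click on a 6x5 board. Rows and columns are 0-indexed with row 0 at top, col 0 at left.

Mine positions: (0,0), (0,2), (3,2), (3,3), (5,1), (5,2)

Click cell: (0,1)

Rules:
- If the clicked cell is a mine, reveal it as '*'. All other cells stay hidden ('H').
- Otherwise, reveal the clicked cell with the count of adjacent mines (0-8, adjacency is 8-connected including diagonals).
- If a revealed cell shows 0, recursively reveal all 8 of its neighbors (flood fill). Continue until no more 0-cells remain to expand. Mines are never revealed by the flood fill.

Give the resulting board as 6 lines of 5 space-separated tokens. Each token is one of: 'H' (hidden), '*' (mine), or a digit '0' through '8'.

H 2 H H H
H H H H H
H H H H H
H H H H H
H H H H H
H H H H H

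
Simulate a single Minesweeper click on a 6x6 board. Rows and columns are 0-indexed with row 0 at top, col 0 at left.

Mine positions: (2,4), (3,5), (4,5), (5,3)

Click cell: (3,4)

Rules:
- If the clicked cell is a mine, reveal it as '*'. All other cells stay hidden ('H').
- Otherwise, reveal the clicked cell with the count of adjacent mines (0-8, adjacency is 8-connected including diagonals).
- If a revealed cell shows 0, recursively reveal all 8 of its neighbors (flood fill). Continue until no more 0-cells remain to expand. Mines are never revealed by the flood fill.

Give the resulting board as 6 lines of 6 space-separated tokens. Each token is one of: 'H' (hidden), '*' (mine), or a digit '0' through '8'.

H H H H H H
H H H H H H
H H H H H H
H H H H 3 H
H H H H H H
H H H H H H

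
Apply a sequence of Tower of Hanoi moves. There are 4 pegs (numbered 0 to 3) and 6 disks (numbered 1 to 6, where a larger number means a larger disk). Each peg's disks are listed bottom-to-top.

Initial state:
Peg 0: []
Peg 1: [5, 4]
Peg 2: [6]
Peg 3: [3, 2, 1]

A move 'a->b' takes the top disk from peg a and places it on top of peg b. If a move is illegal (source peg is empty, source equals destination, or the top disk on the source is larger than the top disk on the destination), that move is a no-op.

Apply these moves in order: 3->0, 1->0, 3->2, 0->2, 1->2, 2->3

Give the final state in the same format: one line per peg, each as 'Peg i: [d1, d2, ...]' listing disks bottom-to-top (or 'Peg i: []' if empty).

Answer: Peg 0: []
Peg 1: [5, 4]
Peg 2: [6, 2]
Peg 3: [3, 1]

Derivation:
After move 1 (3->0):
Peg 0: [1]
Peg 1: [5, 4]
Peg 2: [6]
Peg 3: [3, 2]

After move 2 (1->0):
Peg 0: [1]
Peg 1: [5, 4]
Peg 2: [6]
Peg 3: [3, 2]

After move 3 (3->2):
Peg 0: [1]
Peg 1: [5, 4]
Peg 2: [6, 2]
Peg 3: [3]

After move 4 (0->2):
Peg 0: []
Peg 1: [5, 4]
Peg 2: [6, 2, 1]
Peg 3: [3]

After move 5 (1->2):
Peg 0: []
Peg 1: [5, 4]
Peg 2: [6, 2, 1]
Peg 3: [3]

After move 6 (2->3):
Peg 0: []
Peg 1: [5, 4]
Peg 2: [6, 2]
Peg 3: [3, 1]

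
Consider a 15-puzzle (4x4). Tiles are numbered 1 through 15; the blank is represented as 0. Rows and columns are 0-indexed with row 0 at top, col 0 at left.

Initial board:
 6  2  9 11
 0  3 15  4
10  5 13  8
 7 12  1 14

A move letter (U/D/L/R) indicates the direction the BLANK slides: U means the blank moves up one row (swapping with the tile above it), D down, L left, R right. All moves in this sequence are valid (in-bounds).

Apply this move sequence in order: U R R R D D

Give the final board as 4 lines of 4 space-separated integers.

After move 1 (U):
 0  2  9 11
 6  3 15  4
10  5 13  8
 7 12  1 14

After move 2 (R):
 2  0  9 11
 6  3 15  4
10  5 13  8
 7 12  1 14

After move 3 (R):
 2  9  0 11
 6  3 15  4
10  5 13  8
 7 12  1 14

After move 4 (R):
 2  9 11  0
 6  3 15  4
10  5 13  8
 7 12  1 14

After move 5 (D):
 2  9 11  4
 6  3 15  0
10  5 13  8
 7 12  1 14

After move 6 (D):
 2  9 11  4
 6  3 15  8
10  5 13  0
 7 12  1 14

Answer:  2  9 11  4
 6  3 15  8
10  5 13  0
 7 12  1 14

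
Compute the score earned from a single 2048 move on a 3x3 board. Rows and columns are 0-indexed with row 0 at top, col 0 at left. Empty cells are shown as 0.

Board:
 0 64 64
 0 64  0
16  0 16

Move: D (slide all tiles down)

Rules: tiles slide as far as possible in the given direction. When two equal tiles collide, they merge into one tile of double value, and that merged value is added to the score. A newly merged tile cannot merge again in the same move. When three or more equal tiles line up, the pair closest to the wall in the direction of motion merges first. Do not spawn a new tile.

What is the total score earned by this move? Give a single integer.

Answer: 128

Derivation:
Slide down:
col 0: [0, 0, 16] -> [0, 0, 16]  score +0 (running 0)
col 1: [64, 64, 0] -> [0, 0, 128]  score +128 (running 128)
col 2: [64, 0, 16] -> [0, 64, 16]  score +0 (running 128)
Board after move:
  0   0   0
  0   0  64
 16 128  16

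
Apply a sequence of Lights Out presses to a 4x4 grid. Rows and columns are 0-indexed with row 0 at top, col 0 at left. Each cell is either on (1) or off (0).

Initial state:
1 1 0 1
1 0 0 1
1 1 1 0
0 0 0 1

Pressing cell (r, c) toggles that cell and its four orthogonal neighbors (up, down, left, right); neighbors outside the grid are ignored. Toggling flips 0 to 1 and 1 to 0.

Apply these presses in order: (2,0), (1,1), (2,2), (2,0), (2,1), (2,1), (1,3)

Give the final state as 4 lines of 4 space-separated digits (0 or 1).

Answer: 1 0 0 0
0 1 1 0
1 1 0 0
0 0 1 1

Derivation:
After press 1 at (2,0):
1 1 0 1
0 0 0 1
0 0 1 0
1 0 0 1

After press 2 at (1,1):
1 0 0 1
1 1 1 1
0 1 1 0
1 0 0 1

After press 3 at (2,2):
1 0 0 1
1 1 0 1
0 0 0 1
1 0 1 1

After press 4 at (2,0):
1 0 0 1
0 1 0 1
1 1 0 1
0 0 1 1

After press 5 at (2,1):
1 0 0 1
0 0 0 1
0 0 1 1
0 1 1 1

After press 6 at (2,1):
1 0 0 1
0 1 0 1
1 1 0 1
0 0 1 1

After press 7 at (1,3):
1 0 0 0
0 1 1 0
1 1 0 0
0 0 1 1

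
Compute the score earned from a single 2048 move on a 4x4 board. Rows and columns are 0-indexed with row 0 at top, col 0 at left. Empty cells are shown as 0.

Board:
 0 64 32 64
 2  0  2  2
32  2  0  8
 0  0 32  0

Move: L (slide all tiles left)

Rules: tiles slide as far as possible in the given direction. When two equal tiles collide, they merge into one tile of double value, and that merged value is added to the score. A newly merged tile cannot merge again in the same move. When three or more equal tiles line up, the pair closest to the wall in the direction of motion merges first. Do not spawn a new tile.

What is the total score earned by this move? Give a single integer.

Answer: 4

Derivation:
Slide left:
row 0: [0, 64, 32, 64] -> [64, 32, 64, 0]  score +0 (running 0)
row 1: [2, 0, 2, 2] -> [4, 2, 0, 0]  score +4 (running 4)
row 2: [32, 2, 0, 8] -> [32, 2, 8, 0]  score +0 (running 4)
row 3: [0, 0, 32, 0] -> [32, 0, 0, 0]  score +0 (running 4)
Board after move:
64 32 64  0
 4  2  0  0
32  2  8  0
32  0  0  0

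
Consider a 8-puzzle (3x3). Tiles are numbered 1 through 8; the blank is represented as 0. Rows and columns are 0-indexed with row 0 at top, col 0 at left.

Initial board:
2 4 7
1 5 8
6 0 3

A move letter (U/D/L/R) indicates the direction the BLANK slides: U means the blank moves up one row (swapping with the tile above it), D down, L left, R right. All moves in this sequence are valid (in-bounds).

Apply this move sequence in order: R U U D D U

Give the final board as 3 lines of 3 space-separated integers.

After move 1 (R):
2 4 7
1 5 8
6 3 0

After move 2 (U):
2 4 7
1 5 0
6 3 8

After move 3 (U):
2 4 0
1 5 7
6 3 8

After move 4 (D):
2 4 7
1 5 0
6 3 8

After move 5 (D):
2 4 7
1 5 8
6 3 0

After move 6 (U):
2 4 7
1 5 0
6 3 8

Answer: 2 4 7
1 5 0
6 3 8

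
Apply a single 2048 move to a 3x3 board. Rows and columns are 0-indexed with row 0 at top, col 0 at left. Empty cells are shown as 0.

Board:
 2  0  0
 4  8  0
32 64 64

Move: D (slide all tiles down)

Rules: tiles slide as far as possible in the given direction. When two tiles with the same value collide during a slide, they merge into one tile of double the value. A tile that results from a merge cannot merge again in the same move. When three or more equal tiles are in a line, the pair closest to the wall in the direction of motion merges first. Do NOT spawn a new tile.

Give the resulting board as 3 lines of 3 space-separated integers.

Slide down:
col 0: [2, 4, 32] -> [2, 4, 32]
col 1: [0, 8, 64] -> [0, 8, 64]
col 2: [0, 0, 64] -> [0, 0, 64]

Answer:  2  0  0
 4  8  0
32 64 64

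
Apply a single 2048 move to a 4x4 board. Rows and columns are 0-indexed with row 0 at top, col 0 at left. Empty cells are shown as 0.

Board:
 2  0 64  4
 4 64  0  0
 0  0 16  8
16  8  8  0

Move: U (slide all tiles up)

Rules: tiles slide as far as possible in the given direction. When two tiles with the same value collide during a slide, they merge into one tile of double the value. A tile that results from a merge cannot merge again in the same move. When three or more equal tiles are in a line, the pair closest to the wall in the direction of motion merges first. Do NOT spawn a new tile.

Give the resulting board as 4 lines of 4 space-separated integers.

Answer:  2 64 64  4
 4  8 16  8
16  0  8  0
 0  0  0  0

Derivation:
Slide up:
col 0: [2, 4, 0, 16] -> [2, 4, 16, 0]
col 1: [0, 64, 0, 8] -> [64, 8, 0, 0]
col 2: [64, 0, 16, 8] -> [64, 16, 8, 0]
col 3: [4, 0, 8, 0] -> [4, 8, 0, 0]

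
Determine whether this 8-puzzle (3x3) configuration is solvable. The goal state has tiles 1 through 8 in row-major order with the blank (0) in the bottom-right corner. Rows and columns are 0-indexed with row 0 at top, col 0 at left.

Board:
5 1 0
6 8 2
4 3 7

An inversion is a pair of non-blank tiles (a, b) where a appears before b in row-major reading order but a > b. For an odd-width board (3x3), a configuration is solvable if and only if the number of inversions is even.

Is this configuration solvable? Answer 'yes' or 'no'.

Inversions (pairs i<j in row-major order where tile[i] > tile[j] > 0): 12
12 is even, so the puzzle is solvable.

Answer: yes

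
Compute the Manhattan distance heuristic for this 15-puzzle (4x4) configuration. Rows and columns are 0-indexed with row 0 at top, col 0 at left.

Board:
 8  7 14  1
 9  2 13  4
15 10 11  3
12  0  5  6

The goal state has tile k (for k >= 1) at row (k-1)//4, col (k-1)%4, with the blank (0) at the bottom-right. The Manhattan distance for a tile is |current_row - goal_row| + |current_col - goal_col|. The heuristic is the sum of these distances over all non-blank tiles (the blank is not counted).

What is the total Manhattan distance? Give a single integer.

Tile 8: at (0,0), goal (1,3), distance |0-1|+|0-3| = 4
Tile 7: at (0,1), goal (1,2), distance |0-1|+|1-2| = 2
Tile 14: at (0,2), goal (3,1), distance |0-3|+|2-1| = 4
Tile 1: at (0,3), goal (0,0), distance |0-0|+|3-0| = 3
Tile 9: at (1,0), goal (2,0), distance |1-2|+|0-0| = 1
Tile 2: at (1,1), goal (0,1), distance |1-0|+|1-1| = 1
Tile 13: at (1,2), goal (3,0), distance |1-3|+|2-0| = 4
Tile 4: at (1,3), goal (0,3), distance |1-0|+|3-3| = 1
Tile 15: at (2,0), goal (3,2), distance |2-3|+|0-2| = 3
Tile 10: at (2,1), goal (2,1), distance |2-2|+|1-1| = 0
Tile 11: at (2,2), goal (2,2), distance |2-2|+|2-2| = 0
Tile 3: at (2,3), goal (0,2), distance |2-0|+|3-2| = 3
Tile 12: at (3,0), goal (2,3), distance |3-2|+|0-3| = 4
Tile 5: at (3,2), goal (1,0), distance |3-1|+|2-0| = 4
Tile 6: at (3,3), goal (1,1), distance |3-1|+|3-1| = 4
Sum: 4 + 2 + 4 + 3 + 1 + 1 + 4 + 1 + 3 + 0 + 0 + 3 + 4 + 4 + 4 = 38

Answer: 38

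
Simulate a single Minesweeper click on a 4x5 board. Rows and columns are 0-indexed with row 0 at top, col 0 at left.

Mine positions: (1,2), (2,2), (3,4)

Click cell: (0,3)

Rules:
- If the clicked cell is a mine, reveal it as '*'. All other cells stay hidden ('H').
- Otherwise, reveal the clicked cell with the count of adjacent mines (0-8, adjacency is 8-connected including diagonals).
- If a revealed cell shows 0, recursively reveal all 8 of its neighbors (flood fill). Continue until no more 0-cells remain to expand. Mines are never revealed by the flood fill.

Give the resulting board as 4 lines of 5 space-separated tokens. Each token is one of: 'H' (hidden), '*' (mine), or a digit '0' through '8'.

H H H 1 H
H H H H H
H H H H H
H H H H H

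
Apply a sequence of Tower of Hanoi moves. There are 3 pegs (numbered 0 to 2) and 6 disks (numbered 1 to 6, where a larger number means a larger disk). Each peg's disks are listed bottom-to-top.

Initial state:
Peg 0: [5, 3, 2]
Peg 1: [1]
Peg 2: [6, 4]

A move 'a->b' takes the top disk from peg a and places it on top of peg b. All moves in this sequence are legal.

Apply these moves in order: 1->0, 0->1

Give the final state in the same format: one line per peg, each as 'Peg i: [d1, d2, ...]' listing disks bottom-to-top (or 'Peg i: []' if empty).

Answer: Peg 0: [5, 3, 2]
Peg 1: [1]
Peg 2: [6, 4]

Derivation:
After move 1 (1->0):
Peg 0: [5, 3, 2, 1]
Peg 1: []
Peg 2: [6, 4]

After move 2 (0->1):
Peg 0: [5, 3, 2]
Peg 1: [1]
Peg 2: [6, 4]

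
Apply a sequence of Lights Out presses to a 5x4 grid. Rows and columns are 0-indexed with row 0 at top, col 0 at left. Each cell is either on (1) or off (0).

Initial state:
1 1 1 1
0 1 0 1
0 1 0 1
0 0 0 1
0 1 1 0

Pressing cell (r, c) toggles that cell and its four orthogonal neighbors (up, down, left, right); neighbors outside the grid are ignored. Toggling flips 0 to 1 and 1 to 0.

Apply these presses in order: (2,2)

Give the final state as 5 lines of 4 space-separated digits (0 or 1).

Answer: 1 1 1 1
0 1 1 1
0 0 1 0
0 0 1 1
0 1 1 0

Derivation:
After press 1 at (2,2):
1 1 1 1
0 1 1 1
0 0 1 0
0 0 1 1
0 1 1 0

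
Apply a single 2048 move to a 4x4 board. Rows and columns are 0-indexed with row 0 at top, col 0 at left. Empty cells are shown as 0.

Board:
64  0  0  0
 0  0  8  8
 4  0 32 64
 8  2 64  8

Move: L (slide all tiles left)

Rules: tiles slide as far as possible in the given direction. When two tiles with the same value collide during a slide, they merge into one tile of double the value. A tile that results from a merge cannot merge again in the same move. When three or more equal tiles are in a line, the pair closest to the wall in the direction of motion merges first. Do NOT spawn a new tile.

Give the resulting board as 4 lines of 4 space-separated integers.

Slide left:
row 0: [64, 0, 0, 0] -> [64, 0, 0, 0]
row 1: [0, 0, 8, 8] -> [16, 0, 0, 0]
row 2: [4, 0, 32, 64] -> [4, 32, 64, 0]
row 3: [8, 2, 64, 8] -> [8, 2, 64, 8]

Answer: 64  0  0  0
16  0  0  0
 4 32 64  0
 8  2 64  8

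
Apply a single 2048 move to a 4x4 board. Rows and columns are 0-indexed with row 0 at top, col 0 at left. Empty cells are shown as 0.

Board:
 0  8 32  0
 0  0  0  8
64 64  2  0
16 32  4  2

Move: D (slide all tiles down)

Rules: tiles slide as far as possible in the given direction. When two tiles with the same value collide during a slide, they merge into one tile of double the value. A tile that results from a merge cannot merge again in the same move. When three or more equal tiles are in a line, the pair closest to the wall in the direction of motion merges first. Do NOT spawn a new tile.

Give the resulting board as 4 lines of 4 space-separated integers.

Slide down:
col 0: [0, 0, 64, 16] -> [0, 0, 64, 16]
col 1: [8, 0, 64, 32] -> [0, 8, 64, 32]
col 2: [32, 0, 2, 4] -> [0, 32, 2, 4]
col 3: [0, 8, 0, 2] -> [0, 0, 8, 2]

Answer:  0  0  0  0
 0  8 32  0
64 64  2  8
16 32  4  2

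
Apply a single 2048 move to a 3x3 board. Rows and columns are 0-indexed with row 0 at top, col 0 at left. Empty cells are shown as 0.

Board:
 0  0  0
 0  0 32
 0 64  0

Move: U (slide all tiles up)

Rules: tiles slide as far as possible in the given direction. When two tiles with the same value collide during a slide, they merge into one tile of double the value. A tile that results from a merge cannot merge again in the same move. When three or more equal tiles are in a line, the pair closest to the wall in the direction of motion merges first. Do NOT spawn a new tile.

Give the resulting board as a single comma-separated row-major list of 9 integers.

Slide up:
col 0: [0, 0, 0] -> [0, 0, 0]
col 1: [0, 0, 64] -> [64, 0, 0]
col 2: [0, 32, 0] -> [32, 0, 0]

Answer: 0, 64, 32, 0, 0, 0, 0, 0, 0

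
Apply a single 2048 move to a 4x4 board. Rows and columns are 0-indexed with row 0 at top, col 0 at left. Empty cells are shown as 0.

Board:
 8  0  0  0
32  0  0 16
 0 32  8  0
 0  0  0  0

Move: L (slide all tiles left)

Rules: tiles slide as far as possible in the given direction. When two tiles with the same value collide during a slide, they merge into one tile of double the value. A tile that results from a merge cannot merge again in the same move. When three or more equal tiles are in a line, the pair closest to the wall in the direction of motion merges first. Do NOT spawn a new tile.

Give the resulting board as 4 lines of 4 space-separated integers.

Answer:  8  0  0  0
32 16  0  0
32  8  0  0
 0  0  0  0

Derivation:
Slide left:
row 0: [8, 0, 0, 0] -> [8, 0, 0, 0]
row 1: [32, 0, 0, 16] -> [32, 16, 0, 0]
row 2: [0, 32, 8, 0] -> [32, 8, 0, 0]
row 3: [0, 0, 0, 0] -> [0, 0, 0, 0]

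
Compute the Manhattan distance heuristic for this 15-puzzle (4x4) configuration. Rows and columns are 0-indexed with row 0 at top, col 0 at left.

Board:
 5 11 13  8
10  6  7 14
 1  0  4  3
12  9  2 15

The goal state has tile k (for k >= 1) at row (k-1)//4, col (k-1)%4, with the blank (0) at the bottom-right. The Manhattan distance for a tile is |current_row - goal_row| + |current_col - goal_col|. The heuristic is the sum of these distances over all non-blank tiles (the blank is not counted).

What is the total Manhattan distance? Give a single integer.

Answer: 35

Derivation:
Tile 5: (0,0)->(1,0) = 1
Tile 11: (0,1)->(2,2) = 3
Tile 13: (0,2)->(3,0) = 5
Tile 8: (0,3)->(1,3) = 1
Tile 10: (1,0)->(2,1) = 2
Tile 6: (1,1)->(1,1) = 0
Tile 7: (1,2)->(1,2) = 0
Tile 14: (1,3)->(3,1) = 4
Tile 1: (2,0)->(0,0) = 2
Tile 4: (2,2)->(0,3) = 3
Tile 3: (2,3)->(0,2) = 3
Tile 12: (3,0)->(2,3) = 4
Tile 9: (3,1)->(2,0) = 2
Tile 2: (3,2)->(0,1) = 4
Tile 15: (3,3)->(3,2) = 1
Sum: 1 + 3 + 5 + 1 + 2 + 0 + 0 + 4 + 2 + 3 + 3 + 4 + 2 + 4 + 1 = 35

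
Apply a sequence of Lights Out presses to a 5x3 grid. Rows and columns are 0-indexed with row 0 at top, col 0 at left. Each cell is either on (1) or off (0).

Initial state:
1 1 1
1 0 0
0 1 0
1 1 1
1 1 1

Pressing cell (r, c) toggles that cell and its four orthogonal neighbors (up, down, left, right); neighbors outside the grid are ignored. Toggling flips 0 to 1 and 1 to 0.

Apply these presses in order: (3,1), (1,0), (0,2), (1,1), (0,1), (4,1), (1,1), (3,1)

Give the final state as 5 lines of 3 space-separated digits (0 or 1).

After press 1 at (3,1):
1 1 1
1 0 0
0 0 0
0 0 0
1 0 1

After press 2 at (1,0):
0 1 1
0 1 0
1 0 0
0 0 0
1 0 1

After press 3 at (0,2):
0 0 0
0 1 1
1 0 0
0 0 0
1 0 1

After press 4 at (1,1):
0 1 0
1 0 0
1 1 0
0 0 0
1 0 1

After press 5 at (0,1):
1 0 1
1 1 0
1 1 0
0 0 0
1 0 1

After press 6 at (4,1):
1 0 1
1 1 0
1 1 0
0 1 0
0 1 0

After press 7 at (1,1):
1 1 1
0 0 1
1 0 0
0 1 0
0 1 0

After press 8 at (3,1):
1 1 1
0 0 1
1 1 0
1 0 1
0 0 0

Answer: 1 1 1
0 0 1
1 1 0
1 0 1
0 0 0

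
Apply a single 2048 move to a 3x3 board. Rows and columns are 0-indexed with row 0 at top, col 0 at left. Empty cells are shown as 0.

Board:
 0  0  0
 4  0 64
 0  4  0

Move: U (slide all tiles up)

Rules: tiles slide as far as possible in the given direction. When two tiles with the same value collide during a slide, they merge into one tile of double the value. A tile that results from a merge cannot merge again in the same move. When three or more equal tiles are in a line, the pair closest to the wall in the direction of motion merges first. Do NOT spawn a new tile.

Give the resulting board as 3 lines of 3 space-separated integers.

Answer:  4  4 64
 0  0  0
 0  0  0

Derivation:
Slide up:
col 0: [0, 4, 0] -> [4, 0, 0]
col 1: [0, 0, 4] -> [4, 0, 0]
col 2: [0, 64, 0] -> [64, 0, 0]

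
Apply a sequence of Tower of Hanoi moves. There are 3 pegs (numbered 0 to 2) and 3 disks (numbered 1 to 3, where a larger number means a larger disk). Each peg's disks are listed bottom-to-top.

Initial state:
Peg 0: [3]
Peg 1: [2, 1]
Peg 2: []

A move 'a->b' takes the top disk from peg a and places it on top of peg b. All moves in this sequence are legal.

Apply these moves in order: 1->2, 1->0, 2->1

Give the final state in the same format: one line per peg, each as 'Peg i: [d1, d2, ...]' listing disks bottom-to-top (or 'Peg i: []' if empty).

Answer: Peg 0: [3, 2]
Peg 1: [1]
Peg 2: []

Derivation:
After move 1 (1->2):
Peg 0: [3]
Peg 1: [2]
Peg 2: [1]

After move 2 (1->0):
Peg 0: [3, 2]
Peg 1: []
Peg 2: [1]

After move 3 (2->1):
Peg 0: [3, 2]
Peg 1: [1]
Peg 2: []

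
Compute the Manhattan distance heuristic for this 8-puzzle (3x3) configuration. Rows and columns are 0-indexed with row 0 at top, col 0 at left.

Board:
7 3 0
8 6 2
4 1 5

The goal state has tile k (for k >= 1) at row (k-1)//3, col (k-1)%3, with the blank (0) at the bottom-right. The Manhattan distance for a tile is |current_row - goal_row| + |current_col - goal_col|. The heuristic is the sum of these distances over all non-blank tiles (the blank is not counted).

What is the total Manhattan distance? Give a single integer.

Answer: 14

Derivation:
Tile 7: (0,0)->(2,0) = 2
Tile 3: (0,1)->(0,2) = 1
Tile 8: (1,0)->(2,1) = 2
Tile 6: (1,1)->(1,2) = 1
Tile 2: (1,2)->(0,1) = 2
Tile 4: (2,0)->(1,0) = 1
Tile 1: (2,1)->(0,0) = 3
Tile 5: (2,2)->(1,1) = 2
Sum: 2 + 1 + 2 + 1 + 2 + 1 + 3 + 2 = 14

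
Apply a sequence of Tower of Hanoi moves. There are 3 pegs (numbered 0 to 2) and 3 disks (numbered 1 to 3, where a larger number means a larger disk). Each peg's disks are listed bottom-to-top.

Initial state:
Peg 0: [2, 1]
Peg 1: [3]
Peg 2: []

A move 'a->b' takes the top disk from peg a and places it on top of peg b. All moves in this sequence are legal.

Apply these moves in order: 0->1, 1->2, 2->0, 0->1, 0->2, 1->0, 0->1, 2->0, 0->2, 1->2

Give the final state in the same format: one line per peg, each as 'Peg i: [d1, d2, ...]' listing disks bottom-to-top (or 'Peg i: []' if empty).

After move 1 (0->1):
Peg 0: [2]
Peg 1: [3, 1]
Peg 2: []

After move 2 (1->2):
Peg 0: [2]
Peg 1: [3]
Peg 2: [1]

After move 3 (2->0):
Peg 0: [2, 1]
Peg 1: [3]
Peg 2: []

After move 4 (0->1):
Peg 0: [2]
Peg 1: [3, 1]
Peg 2: []

After move 5 (0->2):
Peg 0: []
Peg 1: [3, 1]
Peg 2: [2]

After move 6 (1->0):
Peg 0: [1]
Peg 1: [3]
Peg 2: [2]

After move 7 (0->1):
Peg 0: []
Peg 1: [3, 1]
Peg 2: [2]

After move 8 (2->0):
Peg 0: [2]
Peg 1: [3, 1]
Peg 2: []

After move 9 (0->2):
Peg 0: []
Peg 1: [3, 1]
Peg 2: [2]

After move 10 (1->2):
Peg 0: []
Peg 1: [3]
Peg 2: [2, 1]

Answer: Peg 0: []
Peg 1: [3]
Peg 2: [2, 1]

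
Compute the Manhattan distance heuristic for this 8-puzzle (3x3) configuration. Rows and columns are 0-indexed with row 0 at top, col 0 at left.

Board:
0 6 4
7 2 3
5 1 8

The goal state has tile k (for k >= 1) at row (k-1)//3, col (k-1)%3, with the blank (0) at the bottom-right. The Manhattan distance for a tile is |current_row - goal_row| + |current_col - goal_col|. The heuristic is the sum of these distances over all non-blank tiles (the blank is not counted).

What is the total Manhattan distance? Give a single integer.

Answer: 14

Derivation:
Tile 6: (0,1)->(1,2) = 2
Tile 4: (0,2)->(1,0) = 3
Tile 7: (1,0)->(2,0) = 1
Tile 2: (1,1)->(0,1) = 1
Tile 3: (1,2)->(0,2) = 1
Tile 5: (2,0)->(1,1) = 2
Tile 1: (2,1)->(0,0) = 3
Tile 8: (2,2)->(2,1) = 1
Sum: 2 + 3 + 1 + 1 + 1 + 2 + 3 + 1 = 14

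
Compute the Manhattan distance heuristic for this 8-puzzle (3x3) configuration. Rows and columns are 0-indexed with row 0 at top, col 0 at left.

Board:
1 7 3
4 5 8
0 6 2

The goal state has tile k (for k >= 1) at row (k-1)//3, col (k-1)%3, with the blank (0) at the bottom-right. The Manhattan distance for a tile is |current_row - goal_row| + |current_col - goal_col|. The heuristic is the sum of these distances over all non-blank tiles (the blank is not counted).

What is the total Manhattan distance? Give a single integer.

Tile 1: at (0,0), goal (0,0), distance |0-0|+|0-0| = 0
Tile 7: at (0,1), goal (2,0), distance |0-2|+|1-0| = 3
Tile 3: at (0,2), goal (0,2), distance |0-0|+|2-2| = 0
Tile 4: at (1,0), goal (1,0), distance |1-1|+|0-0| = 0
Tile 5: at (1,1), goal (1,1), distance |1-1|+|1-1| = 0
Tile 8: at (1,2), goal (2,1), distance |1-2|+|2-1| = 2
Tile 6: at (2,1), goal (1,2), distance |2-1|+|1-2| = 2
Tile 2: at (2,2), goal (0,1), distance |2-0|+|2-1| = 3
Sum: 0 + 3 + 0 + 0 + 0 + 2 + 2 + 3 = 10

Answer: 10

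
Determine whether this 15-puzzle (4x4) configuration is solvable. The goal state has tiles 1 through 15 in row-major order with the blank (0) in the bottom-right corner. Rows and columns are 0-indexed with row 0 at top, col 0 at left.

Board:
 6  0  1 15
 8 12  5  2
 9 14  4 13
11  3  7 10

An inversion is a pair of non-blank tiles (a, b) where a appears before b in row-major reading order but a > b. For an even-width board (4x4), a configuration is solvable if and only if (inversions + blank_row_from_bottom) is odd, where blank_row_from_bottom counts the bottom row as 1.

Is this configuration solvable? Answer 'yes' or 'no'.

Answer: no

Derivation:
Inversions: 50
Blank is in row 0 (0-indexed from top), which is row 4 counting from the bottom (bottom = 1).
50 + 4 = 54, which is even, so the puzzle is not solvable.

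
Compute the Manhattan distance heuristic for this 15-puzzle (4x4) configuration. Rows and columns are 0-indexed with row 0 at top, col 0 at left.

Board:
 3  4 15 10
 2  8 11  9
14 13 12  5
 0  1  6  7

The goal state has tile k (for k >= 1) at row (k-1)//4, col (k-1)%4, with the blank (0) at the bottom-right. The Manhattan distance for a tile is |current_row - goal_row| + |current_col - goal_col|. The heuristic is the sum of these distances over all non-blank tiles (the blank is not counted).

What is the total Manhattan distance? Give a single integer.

Answer: 39

Derivation:
Tile 3: at (0,0), goal (0,2), distance |0-0|+|0-2| = 2
Tile 4: at (0,1), goal (0,3), distance |0-0|+|1-3| = 2
Tile 15: at (0,2), goal (3,2), distance |0-3|+|2-2| = 3
Tile 10: at (0,3), goal (2,1), distance |0-2|+|3-1| = 4
Tile 2: at (1,0), goal (0,1), distance |1-0|+|0-1| = 2
Tile 8: at (1,1), goal (1,3), distance |1-1|+|1-3| = 2
Tile 11: at (1,2), goal (2,2), distance |1-2|+|2-2| = 1
Tile 9: at (1,3), goal (2,0), distance |1-2|+|3-0| = 4
Tile 14: at (2,0), goal (3,1), distance |2-3|+|0-1| = 2
Tile 13: at (2,1), goal (3,0), distance |2-3|+|1-0| = 2
Tile 12: at (2,2), goal (2,3), distance |2-2|+|2-3| = 1
Tile 5: at (2,3), goal (1,0), distance |2-1|+|3-0| = 4
Tile 1: at (3,1), goal (0,0), distance |3-0|+|1-0| = 4
Tile 6: at (3,2), goal (1,1), distance |3-1|+|2-1| = 3
Tile 7: at (3,3), goal (1,2), distance |3-1|+|3-2| = 3
Sum: 2 + 2 + 3 + 4 + 2 + 2 + 1 + 4 + 2 + 2 + 1 + 4 + 4 + 3 + 3 = 39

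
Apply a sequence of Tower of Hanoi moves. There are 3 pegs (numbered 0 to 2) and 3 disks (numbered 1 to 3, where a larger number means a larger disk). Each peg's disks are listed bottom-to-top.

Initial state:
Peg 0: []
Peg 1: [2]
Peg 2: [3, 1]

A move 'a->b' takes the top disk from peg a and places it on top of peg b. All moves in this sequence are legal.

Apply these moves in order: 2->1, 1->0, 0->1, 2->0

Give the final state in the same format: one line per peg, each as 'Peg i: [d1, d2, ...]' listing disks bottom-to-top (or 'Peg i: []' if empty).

After move 1 (2->1):
Peg 0: []
Peg 1: [2, 1]
Peg 2: [3]

After move 2 (1->0):
Peg 0: [1]
Peg 1: [2]
Peg 2: [3]

After move 3 (0->1):
Peg 0: []
Peg 1: [2, 1]
Peg 2: [3]

After move 4 (2->0):
Peg 0: [3]
Peg 1: [2, 1]
Peg 2: []

Answer: Peg 0: [3]
Peg 1: [2, 1]
Peg 2: []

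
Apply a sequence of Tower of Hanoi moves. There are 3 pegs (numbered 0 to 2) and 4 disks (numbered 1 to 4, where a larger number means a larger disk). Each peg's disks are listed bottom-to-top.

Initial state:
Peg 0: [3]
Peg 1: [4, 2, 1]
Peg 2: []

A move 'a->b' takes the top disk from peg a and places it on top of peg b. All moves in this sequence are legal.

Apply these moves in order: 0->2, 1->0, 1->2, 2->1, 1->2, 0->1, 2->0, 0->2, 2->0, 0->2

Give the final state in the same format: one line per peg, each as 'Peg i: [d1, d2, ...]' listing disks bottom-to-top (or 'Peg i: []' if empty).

After move 1 (0->2):
Peg 0: []
Peg 1: [4, 2, 1]
Peg 2: [3]

After move 2 (1->0):
Peg 0: [1]
Peg 1: [4, 2]
Peg 2: [3]

After move 3 (1->2):
Peg 0: [1]
Peg 1: [4]
Peg 2: [3, 2]

After move 4 (2->1):
Peg 0: [1]
Peg 1: [4, 2]
Peg 2: [3]

After move 5 (1->2):
Peg 0: [1]
Peg 1: [4]
Peg 2: [3, 2]

After move 6 (0->1):
Peg 0: []
Peg 1: [4, 1]
Peg 2: [3, 2]

After move 7 (2->0):
Peg 0: [2]
Peg 1: [4, 1]
Peg 2: [3]

After move 8 (0->2):
Peg 0: []
Peg 1: [4, 1]
Peg 2: [3, 2]

After move 9 (2->0):
Peg 0: [2]
Peg 1: [4, 1]
Peg 2: [3]

After move 10 (0->2):
Peg 0: []
Peg 1: [4, 1]
Peg 2: [3, 2]

Answer: Peg 0: []
Peg 1: [4, 1]
Peg 2: [3, 2]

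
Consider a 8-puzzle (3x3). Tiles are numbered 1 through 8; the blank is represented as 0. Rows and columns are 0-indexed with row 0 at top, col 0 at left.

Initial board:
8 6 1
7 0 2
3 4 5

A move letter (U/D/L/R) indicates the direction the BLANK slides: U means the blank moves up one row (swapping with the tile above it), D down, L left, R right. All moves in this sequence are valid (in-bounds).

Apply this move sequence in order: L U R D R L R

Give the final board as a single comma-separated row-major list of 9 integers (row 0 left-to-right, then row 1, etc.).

After move 1 (L):
8 6 1
0 7 2
3 4 5

After move 2 (U):
0 6 1
8 7 2
3 4 5

After move 3 (R):
6 0 1
8 7 2
3 4 5

After move 4 (D):
6 7 1
8 0 2
3 4 5

After move 5 (R):
6 7 1
8 2 0
3 4 5

After move 6 (L):
6 7 1
8 0 2
3 4 5

After move 7 (R):
6 7 1
8 2 0
3 4 5

Answer: 6, 7, 1, 8, 2, 0, 3, 4, 5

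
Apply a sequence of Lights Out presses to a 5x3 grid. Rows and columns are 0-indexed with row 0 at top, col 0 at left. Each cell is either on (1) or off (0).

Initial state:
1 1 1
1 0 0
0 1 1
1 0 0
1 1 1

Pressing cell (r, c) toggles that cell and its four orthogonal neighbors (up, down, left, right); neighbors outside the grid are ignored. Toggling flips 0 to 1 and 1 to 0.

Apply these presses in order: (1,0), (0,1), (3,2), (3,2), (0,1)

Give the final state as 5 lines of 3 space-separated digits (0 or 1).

Answer: 0 1 1
0 1 0
1 1 1
1 0 0
1 1 1

Derivation:
After press 1 at (1,0):
0 1 1
0 1 0
1 1 1
1 0 0
1 1 1

After press 2 at (0,1):
1 0 0
0 0 0
1 1 1
1 0 0
1 1 1

After press 3 at (3,2):
1 0 0
0 0 0
1 1 0
1 1 1
1 1 0

After press 4 at (3,2):
1 0 0
0 0 0
1 1 1
1 0 0
1 1 1

After press 5 at (0,1):
0 1 1
0 1 0
1 1 1
1 0 0
1 1 1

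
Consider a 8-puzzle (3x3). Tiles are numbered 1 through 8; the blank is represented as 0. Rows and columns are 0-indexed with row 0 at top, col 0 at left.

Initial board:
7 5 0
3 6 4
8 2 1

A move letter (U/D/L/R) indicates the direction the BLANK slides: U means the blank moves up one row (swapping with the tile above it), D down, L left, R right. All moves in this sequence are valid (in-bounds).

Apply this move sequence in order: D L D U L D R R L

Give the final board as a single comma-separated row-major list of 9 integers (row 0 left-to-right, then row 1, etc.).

Answer: 7, 5, 4, 8, 3, 6, 2, 0, 1

Derivation:
After move 1 (D):
7 5 4
3 6 0
8 2 1

After move 2 (L):
7 5 4
3 0 6
8 2 1

After move 3 (D):
7 5 4
3 2 6
8 0 1

After move 4 (U):
7 5 4
3 0 6
8 2 1

After move 5 (L):
7 5 4
0 3 6
8 2 1

After move 6 (D):
7 5 4
8 3 6
0 2 1

After move 7 (R):
7 5 4
8 3 6
2 0 1

After move 8 (R):
7 5 4
8 3 6
2 1 0

After move 9 (L):
7 5 4
8 3 6
2 0 1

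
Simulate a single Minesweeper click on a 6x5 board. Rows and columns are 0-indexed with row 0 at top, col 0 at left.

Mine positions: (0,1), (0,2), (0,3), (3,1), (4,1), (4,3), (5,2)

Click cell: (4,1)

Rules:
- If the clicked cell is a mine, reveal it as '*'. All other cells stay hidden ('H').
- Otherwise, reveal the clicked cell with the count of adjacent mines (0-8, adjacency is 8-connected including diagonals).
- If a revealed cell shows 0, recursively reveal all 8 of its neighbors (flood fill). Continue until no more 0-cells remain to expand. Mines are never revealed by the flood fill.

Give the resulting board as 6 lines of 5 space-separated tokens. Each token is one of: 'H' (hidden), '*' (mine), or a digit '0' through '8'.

H H H H H
H H H H H
H H H H H
H H H H H
H * H H H
H H H H H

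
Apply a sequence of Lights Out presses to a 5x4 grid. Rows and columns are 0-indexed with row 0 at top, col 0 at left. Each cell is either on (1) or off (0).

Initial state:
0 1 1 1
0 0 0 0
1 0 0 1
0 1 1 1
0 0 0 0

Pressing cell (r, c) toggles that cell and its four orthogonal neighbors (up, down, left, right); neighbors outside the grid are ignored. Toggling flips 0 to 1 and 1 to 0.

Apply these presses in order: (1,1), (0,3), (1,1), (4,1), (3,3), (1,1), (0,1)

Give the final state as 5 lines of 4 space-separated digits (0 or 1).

Answer: 1 1 1 0
1 0 1 1
1 1 0 0
0 0 0 0
1 1 1 1

Derivation:
After press 1 at (1,1):
0 0 1 1
1 1 1 0
1 1 0 1
0 1 1 1
0 0 0 0

After press 2 at (0,3):
0 0 0 0
1 1 1 1
1 1 0 1
0 1 1 1
0 0 0 0

After press 3 at (1,1):
0 1 0 0
0 0 0 1
1 0 0 1
0 1 1 1
0 0 0 0

After press 4 at (4,1):
0 1 0 0
0 0 0 1
1 0 0 1
0 0 1 1
1 1 1 0

After press 5 at (3,3):
0 1 0 0
0 0 0 1
1 0 0 0
0 0 0 0
1 1 1 1

After press 6 at (1,1):
0 0 0 0
1 1 1 1
1 1 0 0
0 0 0 0
1 1 1 1

After press 7 at (0,1):
1 1 1 0
1 0 1 1
1 1 0 0
0 0 0 0
1 1 1 1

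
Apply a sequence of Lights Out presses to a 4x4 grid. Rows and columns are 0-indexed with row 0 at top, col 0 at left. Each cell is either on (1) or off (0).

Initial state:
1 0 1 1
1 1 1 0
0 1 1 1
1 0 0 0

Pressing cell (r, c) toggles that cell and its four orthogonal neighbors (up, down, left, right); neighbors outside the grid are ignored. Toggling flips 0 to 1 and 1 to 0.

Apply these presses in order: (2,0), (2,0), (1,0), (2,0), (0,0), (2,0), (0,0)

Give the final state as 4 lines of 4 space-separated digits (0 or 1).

After press 1 at (2,0):
1 0 1 1
0 1 1 0
1 0 1 1
0 0 0 0

After press 2 at (2,0):
1 0 1 1
1 1 1 0
0 1 1 1
1 0 0 0

After press 3 at (1,0):
0 0 1 1
0 0 1 0
1 1 1 1
1 0 0 0

After press 4 at (2,0):
0 0 1 1
1 0 1 0
0 0 1 1
0 0 0 0

After press 5 at (0,0):
1 1 1 1
0 0 1 0
0 0 1 1
0 0 0 0

After press 6 at (2,0):
1 1 1 1
1 0 1 0
1 1 1 1
1 0 0 0

After press 7 at (0,0):
0 0 1 1
0 0 1 0
1 1 1 1
1 0 0 0

Answer: 0 0 1 1
0 0 1 0
1 1 1 1
1 0 0 0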